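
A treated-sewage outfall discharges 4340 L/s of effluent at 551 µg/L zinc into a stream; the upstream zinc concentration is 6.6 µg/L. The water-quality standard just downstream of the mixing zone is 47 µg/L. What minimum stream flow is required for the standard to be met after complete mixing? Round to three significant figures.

Set C_mix = 47: (Q·6.600 + 4340·551.0) / (Q + 4340) = 47
→ Q = 4340·(551.0 − 47)/(47 − 6.600) = 54140 L/s.

54100 L/s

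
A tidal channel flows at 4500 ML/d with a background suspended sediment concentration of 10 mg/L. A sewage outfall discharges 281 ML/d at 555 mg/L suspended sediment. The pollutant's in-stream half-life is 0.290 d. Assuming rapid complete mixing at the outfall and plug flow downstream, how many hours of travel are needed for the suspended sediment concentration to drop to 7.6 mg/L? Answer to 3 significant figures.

17.2 h

Mass balance: C = (4500·10.00 + 281.0·555.0) / 4781 = 201000/4781 = 42.03 mg/L.
Half-life 0.290 d → k = ln 2 / 0.290 = 2.390 d⁻¹.
42.03·exp(−k·t) = 7.6 → t = ln(42.03/7.6)/k = 61820 s = 17.17 h.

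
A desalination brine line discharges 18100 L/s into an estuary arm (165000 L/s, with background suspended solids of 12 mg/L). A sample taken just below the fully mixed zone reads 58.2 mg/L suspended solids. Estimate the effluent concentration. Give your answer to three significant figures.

479 mg/L

Mass balance: 165000·12.00 + 18100·Cₑ = 183100·58.20
→ Cₑ = (183100·58.20 − 165000·12.00) / 18100 = 479.4 mg/L.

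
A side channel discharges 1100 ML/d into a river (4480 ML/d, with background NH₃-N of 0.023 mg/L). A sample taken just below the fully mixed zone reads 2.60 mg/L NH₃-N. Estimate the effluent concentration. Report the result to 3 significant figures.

Mass balance: 4480·0.02300 + 1100·Cₑ = 5580·2.600
→ Cₑ = (5580·2.600 − 4480·0.02300) / 1100 = 13.10 mg/L.

13.1 mg/L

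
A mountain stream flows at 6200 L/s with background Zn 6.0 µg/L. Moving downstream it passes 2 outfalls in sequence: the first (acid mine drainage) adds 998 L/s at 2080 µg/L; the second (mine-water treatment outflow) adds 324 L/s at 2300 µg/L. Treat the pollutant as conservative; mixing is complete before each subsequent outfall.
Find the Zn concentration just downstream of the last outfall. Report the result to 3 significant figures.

Outfall 1: combined Q = 7198 L/s; C = (6200·6.000 + 998.0·2080)/7198 = 293.6 µg/L.
Outfall 2: combined Q = 7522 L/s; C = (7198·293.6 + 324.0·2300)/7522 = 380.0 µg/L.

380 µg/L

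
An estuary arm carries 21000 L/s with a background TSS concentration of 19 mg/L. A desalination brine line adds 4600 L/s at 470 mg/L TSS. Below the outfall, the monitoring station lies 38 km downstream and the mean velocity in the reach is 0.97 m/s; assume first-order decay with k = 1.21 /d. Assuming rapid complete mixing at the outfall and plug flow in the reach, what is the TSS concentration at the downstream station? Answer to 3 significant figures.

57.8 mg/L

After mixing, C = (21000·19.00 + 4600·470.0) / 25600 = 2561000/25600 = 100.0 mg/L.
Travel time t = 38·1000 / 0.97 = 39180 s = 10.88 h.
Applying C = C₀e^(−kt): 100.0 × 0.5777 = 57.80 mg/L.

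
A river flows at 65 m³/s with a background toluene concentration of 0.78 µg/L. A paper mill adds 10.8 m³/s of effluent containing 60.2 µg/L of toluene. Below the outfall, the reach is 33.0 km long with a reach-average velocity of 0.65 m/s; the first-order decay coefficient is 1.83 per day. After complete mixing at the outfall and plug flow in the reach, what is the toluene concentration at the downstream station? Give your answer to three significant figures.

3.15 µg/L

Mixed concentration C = ΣQC/ΣQ = (65.00·0.7800 + 10.80·60.20) / 75.80 = 700.9/75.80 = 9.246 µg/L.
Travel time t = 33.0·1000 / 0.65 = 50770 s = 14.10 h.
Applying C = C₀e^(−kt): 9.246 × 0.3412 = 3.155 µg/L.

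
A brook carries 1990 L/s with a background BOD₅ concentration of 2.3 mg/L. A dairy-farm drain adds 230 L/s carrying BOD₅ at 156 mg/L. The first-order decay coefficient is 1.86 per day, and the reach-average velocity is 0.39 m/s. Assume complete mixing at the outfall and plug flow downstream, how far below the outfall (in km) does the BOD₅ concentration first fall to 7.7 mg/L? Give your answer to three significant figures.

After mixing, C = (1990·2.300 + 230.0·156.0) / 2220 = 40460/2220 = 18.22 mg/L.
Set 18.22·exp(−k·t) = 7.7 → t = ln(18.22/7.7)/k = 40020 s = 11.12 h.
Distance = v·t = 0.39·40020 = 15610 m = 15.61 km.

15.6 km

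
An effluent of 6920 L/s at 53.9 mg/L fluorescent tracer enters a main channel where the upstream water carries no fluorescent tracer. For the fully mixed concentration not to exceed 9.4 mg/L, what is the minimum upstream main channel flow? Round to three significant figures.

Set C_mix = 9.4: (Q·0 + 6920·53.90) / (Q + 6920) = 9.4
→ Q = 6920·(53.90 − 9.4)/(9.4 − 0) = 32760 L/s.

32800 L/s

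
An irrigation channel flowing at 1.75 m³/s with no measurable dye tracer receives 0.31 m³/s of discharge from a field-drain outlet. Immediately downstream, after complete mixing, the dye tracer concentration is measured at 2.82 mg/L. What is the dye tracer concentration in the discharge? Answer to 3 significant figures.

Mass balance: 1.750·0 + 0.3100·Cₑ = 2.060·2.820
→ Cₑ = (2.060·2.820 − 1.750·0) / 0.3100 = 18.74 mg/L.

18.7 mg/L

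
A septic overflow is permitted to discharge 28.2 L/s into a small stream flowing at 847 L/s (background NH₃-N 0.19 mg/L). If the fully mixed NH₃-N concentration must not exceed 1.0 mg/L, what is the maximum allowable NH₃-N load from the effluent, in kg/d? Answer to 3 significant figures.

Mass balance at the limit: 847.0·0.1900 + 28.20·Cₑ = 875.2·1.0 → Cₑ = 25.33 mg/L.
28.20 L/s = 0.02820 m³/s. Load = 0.02820 m³/s × 25.33 g/m³ × 86 400 s/d = 61.71 kg/d.

61.7 kg/d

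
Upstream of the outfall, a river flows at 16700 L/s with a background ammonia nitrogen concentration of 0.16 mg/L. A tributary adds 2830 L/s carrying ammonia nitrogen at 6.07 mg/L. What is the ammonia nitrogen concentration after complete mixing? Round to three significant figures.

Mass balance: C = (16700·0.1600 + 2830·6.070) / 19530 = 19850/19530 = 1.016 mg/L.

1.02 mg/L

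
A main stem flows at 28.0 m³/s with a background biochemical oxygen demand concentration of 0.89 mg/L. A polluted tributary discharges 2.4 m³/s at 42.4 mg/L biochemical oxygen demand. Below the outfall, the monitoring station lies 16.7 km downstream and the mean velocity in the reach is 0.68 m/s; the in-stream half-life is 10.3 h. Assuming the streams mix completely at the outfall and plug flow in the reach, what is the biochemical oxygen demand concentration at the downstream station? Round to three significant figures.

Mass balance: C = (28.00·0.8900 + 2.400·42.40) / 30.40 = 126.7/30.40 = 4.167 mg/L.
Travel time t = 16.7·1000 / 0.68 = 24560 s = 6.822 h.
Half-life 10.3 h → k = ln 2 / 10.3 = 0.06730 h⁻¹ = 1.615 d⁻¹.
Decay over the reach: 4.167·exp(−kt) = 4.167·0.6319 = 2.633 mg/L.

2.63 mg/L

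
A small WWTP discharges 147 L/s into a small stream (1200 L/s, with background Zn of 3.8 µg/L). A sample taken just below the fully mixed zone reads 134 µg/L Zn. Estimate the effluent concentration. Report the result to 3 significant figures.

Mass balance: 1200·3.800 + 147.0·Cₑ = 1347·134.0
→ Cₑ = (1347·134.0 − 1200·3.800) / 147.0 = 1197 µg/L.

1200 µg/L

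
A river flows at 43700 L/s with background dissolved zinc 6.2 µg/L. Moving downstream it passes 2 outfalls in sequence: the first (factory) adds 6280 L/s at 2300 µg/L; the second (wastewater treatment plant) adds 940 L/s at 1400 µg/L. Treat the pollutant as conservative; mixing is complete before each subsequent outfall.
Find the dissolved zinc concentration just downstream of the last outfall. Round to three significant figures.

315 µg/L

Outfall 1: combined Q = 49980 L/s; C = (43700·6.200 + 6280·2300)/49980 = 294.4 µg/L.
Outfall 2: combined Q = 50920 L/s; C = (49980·294.4 + 940.0·1400)/50920 = 314.8 µg/L.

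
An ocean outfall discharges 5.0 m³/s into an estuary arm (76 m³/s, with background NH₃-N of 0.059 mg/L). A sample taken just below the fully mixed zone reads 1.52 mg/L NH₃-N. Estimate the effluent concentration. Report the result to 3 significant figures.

Mass balance: 76.00·0.05900 + 5.000·Cₑ = 81.00·1.520
→ Cₑ = (81.00·1.520 − 76.00·0.05900) / 5.000 = 23.73 mg/L.

23.7 mg/L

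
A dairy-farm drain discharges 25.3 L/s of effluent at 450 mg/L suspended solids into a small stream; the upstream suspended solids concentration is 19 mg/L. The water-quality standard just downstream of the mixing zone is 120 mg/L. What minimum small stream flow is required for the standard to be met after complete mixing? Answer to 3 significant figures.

82.7 L/s

Set C_mix = 120: (Q·19.00 + 25.30·450.0) / (Q + 25.30) = 120
→ Q = 25.30·(450.0 − 120)/(120 − 19.00) = 82.66 L/s.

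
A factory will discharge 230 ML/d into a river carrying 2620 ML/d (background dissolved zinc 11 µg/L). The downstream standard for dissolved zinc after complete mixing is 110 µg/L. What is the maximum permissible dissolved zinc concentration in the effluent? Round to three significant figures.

1240 µg/L

At the limit, (Qr·Cr + Qe·Cₑ)/(Qr + Qe) = 110:
Cₑ = (2850·110 − 2620·11.00) / 230.0 = 1238 µg/L.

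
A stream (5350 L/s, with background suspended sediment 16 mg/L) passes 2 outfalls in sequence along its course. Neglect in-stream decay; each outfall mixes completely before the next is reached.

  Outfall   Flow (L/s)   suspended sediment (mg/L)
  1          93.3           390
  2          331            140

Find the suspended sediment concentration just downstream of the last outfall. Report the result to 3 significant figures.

29.2 mg/L

Outfall 1: combined Q = 5443 L/s; C = (5350·16.00 + 93.30·390.0)/5443 = 22.41 mg/L.
Outfall 2: combined Q = 5774 L/s; C = (5443·22.41 + 331.0·140.0)/5774 = 29.15 mg/L.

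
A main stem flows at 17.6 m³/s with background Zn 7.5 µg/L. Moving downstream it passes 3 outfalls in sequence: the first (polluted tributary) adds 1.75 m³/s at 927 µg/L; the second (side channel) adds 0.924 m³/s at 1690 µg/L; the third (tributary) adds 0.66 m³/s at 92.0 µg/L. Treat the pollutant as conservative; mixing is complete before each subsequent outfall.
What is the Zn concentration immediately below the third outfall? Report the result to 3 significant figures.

Below outfall 1: Q → 19.35 m³/s, C = (17.60·7.500 + 1.750·927.0)/19.35 = 90.66 µg/L.
Below outfall 2: Q → 20.27 m³/s, C = (19.35·90.66 + 0.9240·1690)/20.27 = 163.5 µg/L.
Below outfall 3: Q → 20.93 m³/s, C = (20.27·163.5 + 0.6600·92.00)/20.93 = 161.3 µg/L.

161 µg/L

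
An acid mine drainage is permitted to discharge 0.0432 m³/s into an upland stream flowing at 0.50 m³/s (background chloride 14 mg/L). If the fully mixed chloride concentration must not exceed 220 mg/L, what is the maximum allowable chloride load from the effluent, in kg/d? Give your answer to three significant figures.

9720 kg/d

Mass balance at the limit: 0.5000·14.00 + 0.04320·Cₑ = 0.5432·220 → Cₑ = 2604 mg/L.
Load = 0.04320 m³/s × 2604 g/m³ × 86 400 s/d = 9720 kg/d.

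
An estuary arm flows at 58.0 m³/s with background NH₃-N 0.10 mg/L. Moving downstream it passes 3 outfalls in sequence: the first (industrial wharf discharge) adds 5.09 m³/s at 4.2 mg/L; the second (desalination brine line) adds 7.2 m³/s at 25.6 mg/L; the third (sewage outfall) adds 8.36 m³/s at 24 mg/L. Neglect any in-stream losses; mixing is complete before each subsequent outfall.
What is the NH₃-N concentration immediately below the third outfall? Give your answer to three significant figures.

Below outfall 1: Q → 63.09 m³/s, C = (58.00·0.1000 + 5.090·4.200)/63.09 = 0.4308 mg/L.
Below outfall 2: Q → 70.29 m³/s, C = (63.09·0.4308 + 7.200·25.60)/70.29 = 3.009 mg/L.
Below outfall 3: Q → 78.65 m³/s, C = (70.29·3.009 + 8.360·24.00)/78.65 = 5.240 mg/L.

5.24 mg/L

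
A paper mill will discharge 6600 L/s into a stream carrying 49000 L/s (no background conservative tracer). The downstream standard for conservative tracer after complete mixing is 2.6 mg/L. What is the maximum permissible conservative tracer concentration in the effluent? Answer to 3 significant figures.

At the limit, (Qr·Cr + Qe·Cₑ)/(Qr + Qe) = 2.6:
Cₑ = (55600·2.6 − 49000·0) / 6600 = 21.90 mg/L.

21.9 mg/L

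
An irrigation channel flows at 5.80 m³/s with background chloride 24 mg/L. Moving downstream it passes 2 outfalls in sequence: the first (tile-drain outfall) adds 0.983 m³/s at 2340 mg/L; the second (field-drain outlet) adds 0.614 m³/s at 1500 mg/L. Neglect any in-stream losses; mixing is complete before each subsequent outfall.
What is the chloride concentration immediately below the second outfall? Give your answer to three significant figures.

Below outfall 1: Q → 6.783 m³/s, C = (5.800·24.00 + 0.9830·2340)/6.783 = 359.6 mg/L.
Below outfall 2: Q → 7.397 m³/s, C = (6.783·359.6 + 0.6140·1500)/7.397 = 454.3 mg/L.

454 mg/L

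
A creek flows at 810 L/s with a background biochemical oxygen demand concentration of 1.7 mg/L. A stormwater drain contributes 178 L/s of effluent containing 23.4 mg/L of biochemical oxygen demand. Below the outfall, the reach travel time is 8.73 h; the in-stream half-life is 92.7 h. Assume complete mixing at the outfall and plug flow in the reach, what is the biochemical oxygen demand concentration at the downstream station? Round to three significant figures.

5.26 mg/L

Flow-weighted average: C = (810.0·1.700 + 178.0·23.40) / 988.0 = 5542/988.0 = 5.610 mg/L.
Half-life 92.7 h → k = ln 2 / 92.7 = 0.007477 h⁻¹ = 0.1795 d⁻¹.
Decay over the reach: 5.610·exp(−kt) = 5.610·0.9368 = 5.255 mg/L.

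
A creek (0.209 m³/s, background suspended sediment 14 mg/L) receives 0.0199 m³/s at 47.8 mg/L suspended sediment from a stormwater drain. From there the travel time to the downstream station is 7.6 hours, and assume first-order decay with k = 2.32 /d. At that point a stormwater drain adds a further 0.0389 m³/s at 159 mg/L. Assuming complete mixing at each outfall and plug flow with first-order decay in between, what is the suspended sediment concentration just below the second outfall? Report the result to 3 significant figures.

Flow-weighted average: C = (0.2090·14.00 + 0.01990·47.80) / 0.2289 = 3.877/0.2289 = 16.94 mg/L; combined flow 0.2289 m³/s.
Applying C = C₀e^(−kt): 16.94 × 0.4797 = 8.125 mg/L.
At the second outfall, C = (0.2289·8.125 + 0.03890·159.0) / (0.2289 + 0.03890) = 30.04 mg/L.

30.0 mg/L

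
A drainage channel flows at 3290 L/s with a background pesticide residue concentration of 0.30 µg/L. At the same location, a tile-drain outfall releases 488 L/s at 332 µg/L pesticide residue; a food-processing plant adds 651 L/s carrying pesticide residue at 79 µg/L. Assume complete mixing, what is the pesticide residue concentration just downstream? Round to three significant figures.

Mixed concentration C = ΣQC/ΣQ = (3290·0.3000 + 488.0·332.0 + 651.0·79.00) / 4429 = 214400/4429 = 48.42 µg/L.

48.4 µg/L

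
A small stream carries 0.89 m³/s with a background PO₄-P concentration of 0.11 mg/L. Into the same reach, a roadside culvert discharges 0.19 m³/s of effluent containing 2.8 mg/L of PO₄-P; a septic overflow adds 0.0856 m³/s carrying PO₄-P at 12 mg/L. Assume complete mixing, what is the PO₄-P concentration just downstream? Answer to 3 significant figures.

1.42 mg/L

Mass balance: C = (0.8900·0.1100 + 0.1900·2.800 + 0.08560·12.00) / 1.166 = 1.657/1.166 = 1.422 mg/L.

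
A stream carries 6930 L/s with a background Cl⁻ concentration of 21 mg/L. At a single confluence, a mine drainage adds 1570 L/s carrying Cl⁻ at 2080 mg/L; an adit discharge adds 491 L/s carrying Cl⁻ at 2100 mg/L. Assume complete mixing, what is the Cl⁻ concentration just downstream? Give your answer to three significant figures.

494 mg/L

Flow-weighted average: C = (6930·21.00 + 1570·2080 + 491.0·2100) / 8991 = 4442000/8991 = 494.1 mg/L.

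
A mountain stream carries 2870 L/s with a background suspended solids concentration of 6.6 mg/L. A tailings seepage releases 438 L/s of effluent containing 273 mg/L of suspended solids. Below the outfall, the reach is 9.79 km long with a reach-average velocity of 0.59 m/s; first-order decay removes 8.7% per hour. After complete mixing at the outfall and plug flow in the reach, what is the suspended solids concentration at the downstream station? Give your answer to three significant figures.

27.5 mg/L

Flow-weighted average: C = (2870·6.600 + 438.0·273.0) / 3308 = 138500/3308 = 41.87 mg/L.
Travel time t = 9.79·1000 / 0.59 = 16590 s = 4.609 h.
8.7%/h lost → k = −ln(1 − 0.087) = 0.09102 h⁻¹.
Decay over the reach: 41.87·exp(−kt) = 41.87·0.6574 = 27.53 mg/L.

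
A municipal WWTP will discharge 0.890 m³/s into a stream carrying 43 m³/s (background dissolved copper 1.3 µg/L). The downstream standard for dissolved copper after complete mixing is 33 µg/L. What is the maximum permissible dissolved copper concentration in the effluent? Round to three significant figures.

1560 µg/L

At the limit, (Qr·Cr + Qe·Cₑ)/(Qr + Qe) = 33:
Cₑ = (43.89·33 − 43.00·1.300) / 0.8900 = 1565 µg/L.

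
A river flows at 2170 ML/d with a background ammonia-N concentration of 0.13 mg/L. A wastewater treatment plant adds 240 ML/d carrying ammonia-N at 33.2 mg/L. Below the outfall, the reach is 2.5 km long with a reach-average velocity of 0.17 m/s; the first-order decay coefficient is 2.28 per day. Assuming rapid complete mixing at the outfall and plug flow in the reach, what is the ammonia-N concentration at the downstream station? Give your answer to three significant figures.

2.32 mg/L

Flow-weighted average: C = (2170·0.1300 + 240.0·33.20) / 2410 = 8250/2410 = 3.423 mg/L.
Travel time t = 2.5·1000 / 0.17 = 14710 s = 4.085 h.
After decay, C = 3.423 × e^(−kt) = 3.423 × 0.6784 = 2.322 mg/L.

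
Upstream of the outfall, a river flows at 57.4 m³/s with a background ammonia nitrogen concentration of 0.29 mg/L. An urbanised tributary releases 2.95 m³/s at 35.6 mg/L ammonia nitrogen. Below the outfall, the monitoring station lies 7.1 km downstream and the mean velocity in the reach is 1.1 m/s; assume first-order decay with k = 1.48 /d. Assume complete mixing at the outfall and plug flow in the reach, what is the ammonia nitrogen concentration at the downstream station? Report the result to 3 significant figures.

Flow-weighted average: C = (57.40·0.2900 + 2.950·35.60) / 60.35 = 121.7/60.35 = 2.016 mg/L.
Travel time t = 7.1·1000 / 1.1 = 6455 s = 1.793 h.
First-order decay: C = 2.016·exp(−k·t) = 2.016·0.8953 = 1.805 mg/L.

1.80 mg/L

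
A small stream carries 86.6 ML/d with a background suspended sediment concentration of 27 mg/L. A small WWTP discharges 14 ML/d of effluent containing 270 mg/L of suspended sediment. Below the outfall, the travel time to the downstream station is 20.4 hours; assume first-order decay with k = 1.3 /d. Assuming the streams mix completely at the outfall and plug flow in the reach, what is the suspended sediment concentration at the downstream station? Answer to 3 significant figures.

Flow-weighted average: C = (86.60·27.00 + 14.00·270.0) / 100.6 = 6118/100.6 = 60.82 mg/L.
First-order decay: C = 60.82·exp(−k·t) = 60.82·0.3312 = 20.14 mg/L.

20.1 mg/L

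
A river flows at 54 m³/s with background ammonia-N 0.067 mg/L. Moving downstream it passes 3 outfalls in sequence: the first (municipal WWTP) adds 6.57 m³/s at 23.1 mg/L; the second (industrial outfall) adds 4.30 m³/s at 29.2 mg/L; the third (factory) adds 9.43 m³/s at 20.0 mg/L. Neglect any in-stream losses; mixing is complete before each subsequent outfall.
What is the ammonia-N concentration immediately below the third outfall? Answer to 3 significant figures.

6.32 mg/L

Outfall 1: combined Q = 60.57 m³/s; C = (54.00·0.06700 + 6.570·23.10)/60.57 = 2.565 mg/L.
Outfall 2: combined Q = 64.87 m³/s; C = (60.57·2.565 + 4.300·29.20)/64.87 = 4.331 mg/L.
Outfall 3: combined Q = 74.30 m³/s; C = (64.87·4.331 + 9.430·20.00)/74.30 = 6.320 mg/L.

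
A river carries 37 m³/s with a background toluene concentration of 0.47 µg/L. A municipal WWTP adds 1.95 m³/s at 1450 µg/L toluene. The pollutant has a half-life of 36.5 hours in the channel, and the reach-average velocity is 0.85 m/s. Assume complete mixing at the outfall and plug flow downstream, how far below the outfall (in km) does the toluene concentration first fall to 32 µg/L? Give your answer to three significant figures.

133 km

Conservation of mass: C = (37.00·0.4700 + 1.950·1450) / 38.95 = 2845/38.95 = 73.04 µg/L.
Half-life 36.5 h → k = ln 2 / 36.5 = 0.01899 h⁻¹ = 0.4558 d⁻¹.
Set 73.04·exp(−k·t) = 32 → t = ln(73.04/32)/k = 156400 s = 43.46 h.
Distance = v·t = 0.85·156400 = 133000 m = 133.0 km.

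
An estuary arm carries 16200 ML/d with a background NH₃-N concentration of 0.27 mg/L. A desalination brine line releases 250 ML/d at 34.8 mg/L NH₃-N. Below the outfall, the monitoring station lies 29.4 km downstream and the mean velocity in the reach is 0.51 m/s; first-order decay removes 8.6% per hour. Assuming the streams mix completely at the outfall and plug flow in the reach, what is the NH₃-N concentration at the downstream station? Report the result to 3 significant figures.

Conservation of mass: C = (16200·0.2700 + 250.0·34.80) / 16450 = 13070/16450 = 0.7948 mg/L.
Travel time t = 29.4·1000 / 0.51 = 57650 s = 16.01 h.
8.6%/h lost → k = −ln(1 − 0.086) = 0.08992 h⁻¹.
Decay over the reach: 0.7948·exp(−kt) = 0.7948·0.2369 = 0.1883 mg/L.

0.188 mg/L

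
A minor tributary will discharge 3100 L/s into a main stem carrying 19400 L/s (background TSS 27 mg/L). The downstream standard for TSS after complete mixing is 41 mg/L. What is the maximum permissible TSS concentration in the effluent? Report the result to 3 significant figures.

129 mg/L

At the limit, (Qr·Cr + Qe·Cₑ)/(Qr + Qe) = 41:
Cₑ = (22500·41 − 19400·27.00) / 3100 = 128.6 mg/L.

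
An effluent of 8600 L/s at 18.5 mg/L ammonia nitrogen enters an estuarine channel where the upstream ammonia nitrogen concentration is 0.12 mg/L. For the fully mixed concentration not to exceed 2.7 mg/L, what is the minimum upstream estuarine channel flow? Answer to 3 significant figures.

52700 L/s

Set C_mix = 2.7: (Q·0.1200 + 8600·18.50) / (Q + 8600) = 2.7
→ Q = 8600·(18.50 − 2.7)/(2.7 − 0.1200) = 52670 L/s.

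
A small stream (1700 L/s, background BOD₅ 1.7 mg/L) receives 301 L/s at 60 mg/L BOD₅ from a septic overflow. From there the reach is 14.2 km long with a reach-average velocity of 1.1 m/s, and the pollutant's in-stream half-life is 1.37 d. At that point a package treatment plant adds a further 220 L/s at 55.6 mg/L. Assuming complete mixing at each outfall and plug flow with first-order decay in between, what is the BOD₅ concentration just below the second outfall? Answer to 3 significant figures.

14.3 mg/L

Conservation of mass: C = (1700·1.700 + 301.0·60.00) / 2001 = 20950/2001 = 10.47 mg/L; combined flow 2001 L/s.
Travel time t = 14.2·1000 / 1.1 = 12910 s = 3.586 h.
Half-life 1.37 d → k = ln 2 / 1.37 = 0.5059 d⁻¹.
Applying C = C₀e^(−kt): 10.47 × 0.9272 = 9.707 mg/L.
At the second outfall, C = (2001·9.707 + 220.0·55.60) / (2001 + 220.0) = 14.25 mg/L.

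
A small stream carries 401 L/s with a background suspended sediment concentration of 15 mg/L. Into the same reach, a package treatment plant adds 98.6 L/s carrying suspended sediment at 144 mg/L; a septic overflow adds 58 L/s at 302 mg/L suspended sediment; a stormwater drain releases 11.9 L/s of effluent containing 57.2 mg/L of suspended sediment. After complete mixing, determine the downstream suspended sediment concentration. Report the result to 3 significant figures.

67.4 mg/L

Mass balance: C = (401.0·15.00 + 98.60·144.0 + 58.00·302.0 + 11.90·57.20) / 569.5 = 38410/569.5 = 67.45 mg/L.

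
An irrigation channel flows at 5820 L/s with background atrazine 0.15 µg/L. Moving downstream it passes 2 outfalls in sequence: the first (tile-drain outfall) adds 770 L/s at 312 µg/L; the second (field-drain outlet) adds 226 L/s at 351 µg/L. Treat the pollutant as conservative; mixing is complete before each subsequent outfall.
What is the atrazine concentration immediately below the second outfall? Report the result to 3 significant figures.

Outfall 1: combined Q = 6590 L/s; C = (5820·0.1500 + 770.0·312.0)/6590 = 36.59 µg/L.
Outfall 2: combined Q = 6816 L/s; C = (6590·36.59 + 226.0·351.0)/6816 = 47.01 µg/L.

47.0 µg/L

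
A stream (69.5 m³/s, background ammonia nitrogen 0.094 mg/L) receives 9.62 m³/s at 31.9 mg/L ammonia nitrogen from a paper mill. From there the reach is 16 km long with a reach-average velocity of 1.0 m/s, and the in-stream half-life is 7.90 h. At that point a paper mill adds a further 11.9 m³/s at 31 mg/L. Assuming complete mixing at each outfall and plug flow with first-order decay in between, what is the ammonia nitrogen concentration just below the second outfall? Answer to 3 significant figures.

6.38 mg/L

Mass balance: C = (69.50·0.09400 + 9.620·31.90) / 79.12 = 313.4/79.12 = 3.961 mg/L; combined flow 79.12 m³/s.
Travel time t = 16·1000 / 1.0 = 16000 s = 4.444 h.
Half-life 7.90 h → k = ln 2 / 7.90 = 0.08774 h⁻¹ = 2.106 d⁻¹.
Applying C = C₀e^(−kt): 3.961 × 0.6771 = 2.682 mg/L.
Second outfall: C = (79.12·2.682 + 11.90·31.00)/91.02 = 6.384 mg/L.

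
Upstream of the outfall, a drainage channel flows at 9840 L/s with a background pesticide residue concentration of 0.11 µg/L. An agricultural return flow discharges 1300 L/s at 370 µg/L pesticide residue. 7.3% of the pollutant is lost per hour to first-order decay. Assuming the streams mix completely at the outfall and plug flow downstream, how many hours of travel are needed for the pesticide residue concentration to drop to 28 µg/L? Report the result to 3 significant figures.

5.74 h

Mass balance: C = (9840·0.1100 + 1300·370.0) / 11140 = 482100/11140 = 43.27 µg/L.
7.3%/h lost → k = −ln(1 − 0.073) = 0.07580 h⁻¹.
43.27·exp(−k·t) = 28 → t = ln(43.27/28)/k = 20680 s = 5.744 h.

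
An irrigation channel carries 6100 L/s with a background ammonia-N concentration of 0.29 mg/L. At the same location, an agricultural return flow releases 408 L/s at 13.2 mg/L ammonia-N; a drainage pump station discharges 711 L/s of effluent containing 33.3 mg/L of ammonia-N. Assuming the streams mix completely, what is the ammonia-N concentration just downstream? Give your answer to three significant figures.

Conservation of mass: C = (6100·0.2900 + 408.0·13.20 + 711.0·33.30) / 7219 = 30830/7219 = 4.271 mg/L.

4.27 mg/L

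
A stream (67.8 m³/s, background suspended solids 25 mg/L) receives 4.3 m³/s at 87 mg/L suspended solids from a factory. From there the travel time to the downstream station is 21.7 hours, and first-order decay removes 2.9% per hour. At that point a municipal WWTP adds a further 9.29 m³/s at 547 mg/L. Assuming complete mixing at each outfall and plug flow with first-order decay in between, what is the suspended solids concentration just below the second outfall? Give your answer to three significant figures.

After mixing, C = (67.80·25.00 + 4.300·87.00) / 72.10 = 2069/72.10 = 28.70 mg/L; combined flow 72.10 m³/s.
2.9%/h lost → k = −ln(1 − 0.029) = 0.02943 h⁻¹.
After decay, C = 28.70 × e^(−kt) = 28.70 × 0.5280 = 15.15 mg/L.
Second outfall: C = (72.10·15.15 + 9.290·547.0)/81.39 = 75.86 mg/L.

75.9 mg/L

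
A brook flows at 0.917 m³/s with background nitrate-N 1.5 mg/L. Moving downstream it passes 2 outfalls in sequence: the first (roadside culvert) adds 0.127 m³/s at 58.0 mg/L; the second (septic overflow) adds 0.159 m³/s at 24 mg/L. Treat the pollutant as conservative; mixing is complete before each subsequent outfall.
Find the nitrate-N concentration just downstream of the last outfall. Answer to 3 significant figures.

10.4 mg/L

Below outfall 1: Q → 1.044 m³/s, C = (0.9170·1.500 + 0.1270·58.00)/1.044 = 8.373 mg/L.
Below outfall 2: Q → 1.203 m³/s, C = (1.044·8.373 + 0.1590·24.00)/1.203 = 10.44 mg/L.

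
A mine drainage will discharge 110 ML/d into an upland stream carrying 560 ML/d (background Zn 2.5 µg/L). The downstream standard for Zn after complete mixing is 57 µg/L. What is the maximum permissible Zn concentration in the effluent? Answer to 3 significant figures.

334 µg/L

At the limit, (Qr·Cr + Qe·Cₑ)/(Qr + Qe) = 57:
Cₑ = (670.0·57 − 560.0·2.500) / 110.0 = 334.5 µg/L.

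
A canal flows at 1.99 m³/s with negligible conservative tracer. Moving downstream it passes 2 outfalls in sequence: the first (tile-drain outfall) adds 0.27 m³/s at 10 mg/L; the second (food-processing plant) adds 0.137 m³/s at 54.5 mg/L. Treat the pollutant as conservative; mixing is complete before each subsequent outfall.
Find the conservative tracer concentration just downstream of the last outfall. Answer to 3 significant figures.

Outfall 1: combined Q = 2.260 m³/s; C = (1.990·0 + 0.2700·10.00)/2.260 = 1.195 mg/L.
Outfall 2: combined Q = 2.397 m³/s; C = (2.260·1.195 + 0.1370·54.50)/2.397 = 4.241 mg/L.

4.24 mg/L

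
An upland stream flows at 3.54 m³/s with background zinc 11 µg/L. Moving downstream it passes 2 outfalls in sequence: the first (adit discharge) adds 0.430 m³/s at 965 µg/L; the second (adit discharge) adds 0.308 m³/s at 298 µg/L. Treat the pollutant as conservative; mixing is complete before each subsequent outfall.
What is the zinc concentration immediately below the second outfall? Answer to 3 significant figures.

Below outfall 1: Q → 3.970 m³/s, C = (3.540·11.00 + 0.4300·965.0)/3.970 = 114.3 µg/L.
Below outfall 2: Q → 4.278 m³/s, C = (3.970·114.3 + 0.3080·298.0)/4.278 = 127.6 µg/L.

128 µg/L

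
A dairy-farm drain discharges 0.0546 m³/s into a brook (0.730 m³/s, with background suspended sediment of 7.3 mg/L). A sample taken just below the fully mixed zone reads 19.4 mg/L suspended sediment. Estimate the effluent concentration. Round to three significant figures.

181 mg/L

Mass balance: 0.7300·7.300 + 0.05460·Cₑ = 0.7846·19.40
→ Cₑ = (0.7846·19.40 − 0.7300·7.300) / 0.05460 = 181.2 mg/L.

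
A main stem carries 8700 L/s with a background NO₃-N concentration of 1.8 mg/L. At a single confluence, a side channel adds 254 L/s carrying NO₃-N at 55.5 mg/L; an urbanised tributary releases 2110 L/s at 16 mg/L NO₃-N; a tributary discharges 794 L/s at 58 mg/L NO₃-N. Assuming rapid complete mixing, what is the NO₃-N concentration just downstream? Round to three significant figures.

9.24 mg/L

After mixing, C = (8700·1.800 + 254.0·55.50 + 2110·16.00 + 794.0·58.00) / 11860 = 109600/11860 = 9.240 mg/L.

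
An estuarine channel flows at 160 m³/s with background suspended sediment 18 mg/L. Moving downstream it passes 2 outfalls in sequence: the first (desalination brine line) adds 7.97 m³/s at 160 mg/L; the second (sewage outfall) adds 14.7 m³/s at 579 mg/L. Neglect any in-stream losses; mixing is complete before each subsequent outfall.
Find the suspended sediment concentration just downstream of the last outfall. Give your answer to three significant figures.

Outfall 1: combined Q = 168.0 m³/s; C = (160.0·18.00 + 7.970·160.0)/168.0 = 24.74 mg/L.
Outfall 2: combined Q = 182.7 m³/s; C = (168.0·24.74 + 14.70·579.0)/182.7 = 69.34 mg/L.

69.3 mg/L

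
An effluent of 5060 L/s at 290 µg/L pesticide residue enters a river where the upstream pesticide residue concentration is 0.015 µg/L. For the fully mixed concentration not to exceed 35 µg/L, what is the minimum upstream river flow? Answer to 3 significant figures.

Set C_mix = 35: (Q·0.01500 + 5060·290.0) / (Q + 5060) = 35
→ Q = 5060·(290.0 − 35)/(35 − 0.01500) = 36880 L/s.

36900 L/s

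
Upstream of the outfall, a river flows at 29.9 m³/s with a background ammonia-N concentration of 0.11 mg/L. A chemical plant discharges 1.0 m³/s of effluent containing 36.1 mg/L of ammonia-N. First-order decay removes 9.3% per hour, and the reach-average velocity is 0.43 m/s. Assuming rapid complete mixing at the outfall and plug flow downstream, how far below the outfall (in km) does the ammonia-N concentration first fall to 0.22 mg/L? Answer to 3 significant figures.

27.9 km

After mixing, C = (29.90·0.1100 + 1.000·36.10) / 30.90 = 39.39/30.90 = 1.275 mg/L.
9.3%/h lost → k = −ln(1 − 0.093) = 0.09761 h⁻¹.
Set 1.275·exp(−k·t) = 0.22 → t = ln(1.275/0.22)/k = 64790 s = 18.00 h.
Distance = v·t = 0.43·64790 = 27860 m = 27.86 km.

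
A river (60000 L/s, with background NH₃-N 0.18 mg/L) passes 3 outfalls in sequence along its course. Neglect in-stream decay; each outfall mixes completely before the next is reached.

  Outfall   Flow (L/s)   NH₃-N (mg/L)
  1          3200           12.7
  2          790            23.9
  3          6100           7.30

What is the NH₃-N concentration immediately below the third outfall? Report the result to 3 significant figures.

After outfall 1: Q = 60000 + 3200 = 63200 L/s; C = (60000·0.1800 + 3200·12.70)/63200 = 0.8139 mg/L.
After outfall 2: Q = 63200 + 790.0 = 63990 L/s; C = (63200·0.8139 + 790.0·23.90)/63990 = 1.099 mg/L.
After outfall 3: Q = 63990 + 6100 = 70090 L/s; C = (63990·1.099 + 6100·7.300)/70090 = 1.639 mg/L.

1.64 mg/L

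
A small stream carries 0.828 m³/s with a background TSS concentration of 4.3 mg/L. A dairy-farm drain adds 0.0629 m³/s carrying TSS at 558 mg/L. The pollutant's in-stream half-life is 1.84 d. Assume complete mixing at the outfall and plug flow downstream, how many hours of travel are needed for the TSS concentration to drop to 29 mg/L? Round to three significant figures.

Mixed concentration C = ΣQC/ΣQ = (0.8280·4.300 + 0.06290·558.0) / 0.8909 = 38.66/0.8909 = 43.39 mg/L.
Half-life 1.84 d → k = ln 2 / 1.84 = 0.3767 d⁻¹.
43.39·exp(−k·t) = 29 → t = ln(43.39/29)/k = 92430 s = 25.67 h.

25.7 h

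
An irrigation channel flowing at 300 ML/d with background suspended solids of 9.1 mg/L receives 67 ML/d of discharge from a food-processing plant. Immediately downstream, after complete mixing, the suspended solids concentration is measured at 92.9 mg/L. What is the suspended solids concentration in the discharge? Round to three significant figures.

Mass balance: 300.0·9.100 + 67.00·Cₑ = 367.0·92.90
→ Cₑ = (367.0·92.90 − 300.0·9.100) / 67.00 = 468.1 mg/L.

468 mg/L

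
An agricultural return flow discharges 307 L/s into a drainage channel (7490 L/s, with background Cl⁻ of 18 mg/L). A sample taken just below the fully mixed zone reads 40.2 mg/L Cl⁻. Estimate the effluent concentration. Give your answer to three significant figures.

582 mg/L

Mass balance: 7490·18.00 + 307.0·Cₑ = 7797·40.20
→ Cₑ = (7797·40.20 − 7490·18.00) / 307.0 = 581.8 mg/L.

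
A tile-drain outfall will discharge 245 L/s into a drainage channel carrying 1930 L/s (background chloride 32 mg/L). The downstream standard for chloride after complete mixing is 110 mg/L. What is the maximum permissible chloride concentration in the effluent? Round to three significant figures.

At the limit, (Qr·Cr + Qe·Cₑ)/(Qr + Qe) = 110:
Cₑ = (2175·110 − 1930·32.00) / 245.0 = 724.4 mg/L.

724 mg/L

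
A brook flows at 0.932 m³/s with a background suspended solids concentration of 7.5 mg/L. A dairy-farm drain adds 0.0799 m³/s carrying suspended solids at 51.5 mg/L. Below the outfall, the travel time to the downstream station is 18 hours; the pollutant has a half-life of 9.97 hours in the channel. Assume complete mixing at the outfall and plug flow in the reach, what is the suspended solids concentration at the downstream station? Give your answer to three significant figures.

3.14 mg/L

Conservation of mass: C = (0.9320·7.500 + 0.07990·51.50) / 1.012 = 11.10/1.012 = 10.97 mg/L.
Half-life 9.97 h → k = ln 2 / 9.97 = 0.06952 h⁻¹ = 1.669 d⁻¹.
Decay over the reach: 10.97·exp(−kt) = 10.97·0.2861 = 3.140 mg/L.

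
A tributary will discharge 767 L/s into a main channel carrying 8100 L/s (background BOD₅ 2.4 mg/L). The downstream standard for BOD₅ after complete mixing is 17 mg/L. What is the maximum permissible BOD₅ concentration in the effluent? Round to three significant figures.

At the limit, (Qr·Cr + Qe·Cₑ)/(Qr + Qe) = 17:
Cₑ = (8867·17 − 8100·2.400) / 767.0 = 171.2 mg/L.

171 mg/L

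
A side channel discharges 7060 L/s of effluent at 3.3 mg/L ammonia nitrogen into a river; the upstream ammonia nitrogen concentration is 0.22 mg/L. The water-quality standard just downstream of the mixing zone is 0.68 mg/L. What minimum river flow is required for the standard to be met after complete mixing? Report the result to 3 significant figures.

40200 L/s

Set C_mix = 0.68: (Q·0.2200 + 7060·3.300) / (Q + 7060) = 0.68
→ Q = 7060·(3.300 − 0.68)/(0.68 − 0.2200) = 40210 L/s.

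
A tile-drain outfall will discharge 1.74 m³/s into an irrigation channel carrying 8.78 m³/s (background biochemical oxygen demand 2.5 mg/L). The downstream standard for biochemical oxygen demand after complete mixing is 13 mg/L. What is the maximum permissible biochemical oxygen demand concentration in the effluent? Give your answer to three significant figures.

At the limit, (Qr·Cr + Qe·Cₑ)/(Qr + Qe) = 13:
Cₑ = (10.52·13 − 8.780·2.500) / 1.740 = 65.98 mg/L.

66.0 mg/L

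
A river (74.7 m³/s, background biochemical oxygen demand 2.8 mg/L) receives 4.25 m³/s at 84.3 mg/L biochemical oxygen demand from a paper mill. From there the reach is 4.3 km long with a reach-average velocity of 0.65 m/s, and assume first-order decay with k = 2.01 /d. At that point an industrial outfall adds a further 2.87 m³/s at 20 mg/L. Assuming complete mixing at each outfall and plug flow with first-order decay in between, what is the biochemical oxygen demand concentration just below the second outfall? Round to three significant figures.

Flow-weighted average: C = (74.70·2.800 + 4.250·84.30) / 78.95 = 567.4/78.95 = 7.187 mg/L; combined flow 78.95 m³/s.
Travel time t = 4.3·1000 / 0.65 = 6615 s = 1.838 h.
Decay over the reach: 7.187·exp(−kt) = 7.187·0.8574 = 6.162 mg/L.
At the second outfall, C = (78.95·6.162 + 2.870·20.00) / (78.95 + 2.870) = 6.647 mg/L.

6.65 mg/L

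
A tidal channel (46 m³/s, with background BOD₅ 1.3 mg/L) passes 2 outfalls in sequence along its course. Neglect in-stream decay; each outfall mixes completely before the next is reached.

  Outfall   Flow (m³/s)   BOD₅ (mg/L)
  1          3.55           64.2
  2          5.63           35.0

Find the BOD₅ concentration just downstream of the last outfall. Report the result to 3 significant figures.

Outfall 1: combined Q = 49.55 m³/s; C = (46.00·1.300 + 3.550·64.20)/49.55 = 5.806 mg/L.
Outfall 2: combined Q = 55.18 m³/s; C = (49.55·5.806 + 5.630·35.00)/55.18 = 8.785 mg/L.

8.79 mg/L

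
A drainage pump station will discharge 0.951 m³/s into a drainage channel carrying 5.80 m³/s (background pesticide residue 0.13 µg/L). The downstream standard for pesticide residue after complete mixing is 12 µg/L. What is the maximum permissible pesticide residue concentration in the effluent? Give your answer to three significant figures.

At the limit, (Qr·Cr + Qe·Cₑ)/(Qr + Qe) = 12:
Cₑ = (6.751·12 − 5.800·0.1300) / 0.9510 = 84.39 µg/L.

84.4 µg/L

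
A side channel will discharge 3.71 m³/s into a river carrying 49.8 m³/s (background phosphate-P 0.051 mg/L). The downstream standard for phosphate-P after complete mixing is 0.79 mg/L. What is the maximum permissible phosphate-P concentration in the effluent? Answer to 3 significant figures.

10.7 mg/L

At the limit, (Qr·Cr + Qe·Cₑ)/(Qr + Qe) = 0.79:
Cₑ = (53.51·0.79 − 49.80·0.05100) / 3.710 = 10.71 mg/L.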